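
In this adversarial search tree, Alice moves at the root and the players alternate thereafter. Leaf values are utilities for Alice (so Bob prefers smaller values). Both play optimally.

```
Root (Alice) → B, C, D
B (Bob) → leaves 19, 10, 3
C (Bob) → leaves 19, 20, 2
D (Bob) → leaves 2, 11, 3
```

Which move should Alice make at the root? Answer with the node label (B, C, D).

B (Bob): min(19, 10, 3) = 3
C (Bob): min(19, 20, 2) = 2
D (Bob): min(2, 11, 3) = 2
Root (Alice): max(3, 2, 2) = 3
Alice picks the child with the highest value: B (value 3).

B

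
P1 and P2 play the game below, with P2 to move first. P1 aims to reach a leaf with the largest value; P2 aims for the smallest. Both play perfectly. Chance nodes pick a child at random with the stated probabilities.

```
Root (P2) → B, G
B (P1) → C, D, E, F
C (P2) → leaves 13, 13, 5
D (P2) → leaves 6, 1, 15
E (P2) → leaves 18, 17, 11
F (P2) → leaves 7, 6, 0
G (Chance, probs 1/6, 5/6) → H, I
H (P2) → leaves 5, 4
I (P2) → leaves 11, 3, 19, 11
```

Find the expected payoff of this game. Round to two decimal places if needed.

C (P2): min(13, 13, 5) = 5
D (P2): min(6, 1, 15) = 1
E (P2): min(18, 17, 11) = 11
F (P2): min(7, 6, 0) = 0
B (P1): max(5, 1, 11, 0) = 11
H (P2): min(5, 4) = 4
I (P2): min(11, 3, 19, 11) = 3
G (Chance): 1/6·4 + 5/6·3 = 3.17
Root (P2): min(11, 3.17) = 3.17

3.17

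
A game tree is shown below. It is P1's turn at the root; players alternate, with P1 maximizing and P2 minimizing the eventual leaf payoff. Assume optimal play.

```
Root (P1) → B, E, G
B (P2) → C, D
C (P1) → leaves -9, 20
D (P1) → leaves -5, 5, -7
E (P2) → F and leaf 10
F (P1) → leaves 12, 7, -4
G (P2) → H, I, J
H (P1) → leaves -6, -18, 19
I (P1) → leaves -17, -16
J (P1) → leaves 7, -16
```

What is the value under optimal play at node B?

C: max(-9, 20) = 20
D: max(-5, 5, -7) = 5
B: min(20, 5) = 5

5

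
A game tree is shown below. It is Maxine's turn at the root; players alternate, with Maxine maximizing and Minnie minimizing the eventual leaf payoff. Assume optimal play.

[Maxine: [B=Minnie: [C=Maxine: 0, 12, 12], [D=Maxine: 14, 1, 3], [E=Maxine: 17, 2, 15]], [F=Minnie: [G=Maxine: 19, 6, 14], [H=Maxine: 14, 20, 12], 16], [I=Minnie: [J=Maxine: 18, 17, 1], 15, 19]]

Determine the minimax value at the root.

16

C (Maxine): max(0, 12, 12) = 12
D (Maxine): max(14, 1, 3) = 14
E (Maxine): max(17, 2, 15) = 17
B (Minnie): min(12, 14, 17) = 12
G (Maxine): max(19, 6, 14) = 19
H (Maxine): max(14, 20, 12) = 20
F (Minnie): min(19, 20, 16) = 16
J (Maxine): max(18, 17, 1) = 18
I (Minnie): min(18, 15, 19) = 15
Root (Maxine): max(12, 16, 15) = 16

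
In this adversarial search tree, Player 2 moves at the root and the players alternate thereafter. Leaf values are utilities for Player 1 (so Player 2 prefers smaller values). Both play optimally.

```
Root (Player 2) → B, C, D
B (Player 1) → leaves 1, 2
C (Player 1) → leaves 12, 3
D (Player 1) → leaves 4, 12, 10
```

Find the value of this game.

B (Player 1): max(1, 2) = 2
C (Player 1): max(12, 3) = 12
D (Player 1): max(4, 12, 10) = 12
Root (Player 2): min(2, 12, 12) = 2

2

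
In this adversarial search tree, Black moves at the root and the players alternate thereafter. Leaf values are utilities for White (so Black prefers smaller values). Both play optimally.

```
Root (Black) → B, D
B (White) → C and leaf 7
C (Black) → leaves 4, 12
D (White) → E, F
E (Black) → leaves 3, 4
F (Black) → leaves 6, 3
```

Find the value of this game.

C (Black): min(4, 12) = 4
B (White): max(4, 7) = 7
E (Black): min(3, 4) = 3
F (Black): min(6, 3) = 3
D (White): max(3, 3) = 3
Root (Black): min(7, 3) = 3

3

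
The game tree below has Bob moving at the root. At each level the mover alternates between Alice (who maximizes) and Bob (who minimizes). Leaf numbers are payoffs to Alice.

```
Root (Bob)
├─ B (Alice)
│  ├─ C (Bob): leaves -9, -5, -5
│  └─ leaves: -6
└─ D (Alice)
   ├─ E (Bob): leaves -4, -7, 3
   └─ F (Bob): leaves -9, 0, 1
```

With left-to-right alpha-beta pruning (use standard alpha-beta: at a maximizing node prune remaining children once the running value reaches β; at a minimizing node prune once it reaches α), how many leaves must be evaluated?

C [α=-∞,β=+∞]: v=-9
B [α=-∞,β=+∞]: v=-6
E [α=-∞,β=-6]: v=-7
F [α=-7,β=-6]: v=-9 after child 1 ≤ α → α-cutoff, skip 2
D [α=-∞,β=-6]: v=-7
Root [α=-∞,β=+∞]: v=-7
Leaves evaluated: 8 of 10.

8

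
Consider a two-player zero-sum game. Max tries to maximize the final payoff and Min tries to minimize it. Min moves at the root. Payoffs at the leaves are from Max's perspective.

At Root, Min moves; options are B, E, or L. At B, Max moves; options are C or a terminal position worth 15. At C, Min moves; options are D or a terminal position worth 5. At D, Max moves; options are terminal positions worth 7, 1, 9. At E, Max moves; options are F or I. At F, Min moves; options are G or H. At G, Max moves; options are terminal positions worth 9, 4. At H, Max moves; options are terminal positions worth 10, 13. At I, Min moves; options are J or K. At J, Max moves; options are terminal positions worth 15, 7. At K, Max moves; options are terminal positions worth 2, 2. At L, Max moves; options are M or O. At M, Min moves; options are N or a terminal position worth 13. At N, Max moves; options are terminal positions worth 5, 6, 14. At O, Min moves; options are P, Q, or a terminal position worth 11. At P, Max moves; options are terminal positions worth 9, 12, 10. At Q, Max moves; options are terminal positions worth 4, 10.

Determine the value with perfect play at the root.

D (Max): max(7, 1, 9) = 9
C (Min): min(9, 5) = 5
B (Max): max(5, 15) = 15
G (Max): max(9, 4) = 9
H (Max): max(10, 13) = 13
F (Min): min(9, 13) = 9
J (Max): max(15, 7) = 15
K (Max): max(2, 2) = 2
I (Min): min(15, 2) = 2
E (Max): max(9, 2) = 9
N (Max): max(5, 6, 14) = 14
M (Min): min(14, 13) = 13
P (Max): max(9, 12, 10) = 12
Q (Max): max(4, 10) = 10
O (Min): min(12, 10, 11) = 10
L (Max): max(13, 10) = 13
Root (Min): min(15, 9, 13) = 9

9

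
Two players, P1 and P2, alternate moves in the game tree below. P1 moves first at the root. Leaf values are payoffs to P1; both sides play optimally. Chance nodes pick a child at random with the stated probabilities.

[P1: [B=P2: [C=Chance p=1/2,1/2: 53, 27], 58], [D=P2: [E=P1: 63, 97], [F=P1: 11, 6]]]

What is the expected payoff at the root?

40

C (Chance): 1/2·53 + 1/2·27 = 40
B (P2): min(40, 58) = 40
E (P1): max(63, 97) = 97
F (P1): max(11, 6) = 11
D (P2): min(97, 11) = 11
Root (P1): max(40, 11) = 40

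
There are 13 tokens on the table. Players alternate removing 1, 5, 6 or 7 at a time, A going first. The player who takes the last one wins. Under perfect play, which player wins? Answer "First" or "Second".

First

i:   0  1  2  3  4  5  6  7  8  9 10 11 12 13
     L  W  L  W  L  W  W  W  W  W  W  W  L  W
Position 13 is W, so the first player wins.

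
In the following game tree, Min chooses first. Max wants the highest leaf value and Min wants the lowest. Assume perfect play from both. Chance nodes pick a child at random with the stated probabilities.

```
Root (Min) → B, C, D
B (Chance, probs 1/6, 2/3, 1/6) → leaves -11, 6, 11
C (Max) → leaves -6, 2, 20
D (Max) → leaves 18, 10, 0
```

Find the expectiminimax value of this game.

B (Chance): 1/6·-11 + 2/3·6 + 1/6·11 = 4
C (Max): max(-6, 2, 20) = 20
D (Max): max(18, 10, 0) = 18
Root (Min): min(4, 20, 18) = 4

4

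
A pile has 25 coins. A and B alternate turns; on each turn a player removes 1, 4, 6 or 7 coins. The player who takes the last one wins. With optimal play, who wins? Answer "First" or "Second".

Compute winning (W) and losing (L) positions by backward induction:
i:   0  1  2  3  4  5  6  7  8  9 10 11 12 13 14 15 16 17 18 19 20 21 22 23 24 25
     L  W  L  W  W  L  W  W  W  W  L  W  W  L  W  L  W  W  L  W  W  W  W  L  W  W
Position 25 is W, so the first player wins.

First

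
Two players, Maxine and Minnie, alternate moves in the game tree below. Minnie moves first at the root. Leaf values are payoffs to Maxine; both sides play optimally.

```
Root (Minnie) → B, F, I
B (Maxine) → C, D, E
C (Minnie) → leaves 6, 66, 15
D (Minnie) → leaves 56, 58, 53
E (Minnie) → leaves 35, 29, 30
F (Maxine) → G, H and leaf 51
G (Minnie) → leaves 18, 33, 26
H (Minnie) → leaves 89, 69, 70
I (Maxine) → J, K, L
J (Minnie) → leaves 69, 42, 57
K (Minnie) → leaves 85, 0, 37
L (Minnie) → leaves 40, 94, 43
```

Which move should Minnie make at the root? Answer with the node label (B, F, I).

C (Minnie): min(6, 66, 15) = 6
D (Minnie): min(56, 58, 53) = 53
E (Minnie): min(35, 29, 30) = 29
B (Maxine): max(6, 53, 29) = 53
G (Minnie): min(18, 33, 26) = 18
H (Minnie): min(89, 69, 70) = 69
F (Maxine): max(18, 69, 51) = 69
J (Minnie): min(69, 42, 57) = 42
K (Minnie): min(85, 0, 37) = 0
L (Minnie): min(40, 94, 43) = 40
I (Maxine): max(42, 0, 40) = 42
Root (Minnie): min(53, 69, 42) = 42
Minnie picks the child with the lowest value: I (value 42).

I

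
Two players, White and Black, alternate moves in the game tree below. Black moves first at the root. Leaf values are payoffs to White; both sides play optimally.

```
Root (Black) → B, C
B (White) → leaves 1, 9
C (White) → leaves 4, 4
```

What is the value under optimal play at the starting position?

B (White): max(1, 9) = 9
C (White): max(4, 4) = 4
Root (Black): min(9, 4) = 4

4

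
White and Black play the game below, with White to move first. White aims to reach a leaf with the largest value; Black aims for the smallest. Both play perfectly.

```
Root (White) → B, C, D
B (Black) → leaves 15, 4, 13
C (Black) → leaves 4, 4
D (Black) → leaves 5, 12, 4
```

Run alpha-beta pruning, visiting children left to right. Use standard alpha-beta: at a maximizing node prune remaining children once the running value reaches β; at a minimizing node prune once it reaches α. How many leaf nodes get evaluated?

7

B [α=-∞,β=+∞]: v=4
C [α=4,β=+∞]: v=4 after child 1 ≤ α → α-cutoff, skip 1
D [α=4,β=+∞]: v=4
Root [α=-∞,β=+∞]: v=4
Leaves evaluated: 7 of 8.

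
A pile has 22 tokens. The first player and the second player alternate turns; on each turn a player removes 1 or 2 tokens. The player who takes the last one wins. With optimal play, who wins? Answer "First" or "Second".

First

Positions where the player to move wins (W) vs loses (L):
i:   0  1  2  3  4  5  6  7  8  9 10 11 12 13 14 15 16 17 18 19 20 21 22
     L  W  W  L  W  W  L  W  W  L  W  W  L  W  W  L  W  W  L  W  W  L  W
Position 22 is W, so the first player wins.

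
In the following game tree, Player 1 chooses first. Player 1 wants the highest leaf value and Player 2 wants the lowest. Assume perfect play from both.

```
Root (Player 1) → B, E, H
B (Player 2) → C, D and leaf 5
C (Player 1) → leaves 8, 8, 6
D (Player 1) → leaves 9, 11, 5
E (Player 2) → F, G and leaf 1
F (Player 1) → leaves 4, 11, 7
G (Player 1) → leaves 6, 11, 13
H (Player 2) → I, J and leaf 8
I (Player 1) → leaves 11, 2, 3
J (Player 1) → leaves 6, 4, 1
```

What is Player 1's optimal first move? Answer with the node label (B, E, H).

C (Player 1): max(8, 8, 6) = 8
D (Player 1): max(9, 11, 5) = 11
B (Player 2): min(8, 11, 5) = 5
F (Player 1): max(4, 11, 7) = 11
G (Player 1): max(6, 11, 13) = 13
E (Player 2): min(11, 13, 1) = 1
I (Player 1): max(11, 2, 3) = 11
J (Player 1): max(6, 4, 1) = 6
H (Player 2): min(11, 6, 8) = 6
Root (Player 1): max(5, 1, 6) = 6
Player 1 picks the child with the highest value: H (value 6).

H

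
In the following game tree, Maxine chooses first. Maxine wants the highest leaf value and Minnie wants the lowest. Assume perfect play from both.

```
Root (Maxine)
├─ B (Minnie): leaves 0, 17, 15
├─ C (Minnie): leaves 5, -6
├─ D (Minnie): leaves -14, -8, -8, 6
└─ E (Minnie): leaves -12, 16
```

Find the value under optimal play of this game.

B (Minnie): min(0, 17, 15) = 0
C (Minnie): min(5, -6) = -6
D (Minnie): min(-14, -8, -8, 6) = -14
E (Minnie): min(-12, 16) = -12
Root (Maxine): max(0, -6, -14, -12) = 0

0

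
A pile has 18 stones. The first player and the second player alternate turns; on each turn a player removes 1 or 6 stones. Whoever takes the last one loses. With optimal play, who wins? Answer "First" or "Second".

Positions where the player to move wins (W) vs loses (L):
i:   0  1  2  3  4  5  6  7  8  9 10 11 12 13 14 15 16 17 18
     W  L  W  L  W  L  W  W  L  W  L  W  L  W  W  L  W  L  W
Position 18 is W, so the first player wins.

First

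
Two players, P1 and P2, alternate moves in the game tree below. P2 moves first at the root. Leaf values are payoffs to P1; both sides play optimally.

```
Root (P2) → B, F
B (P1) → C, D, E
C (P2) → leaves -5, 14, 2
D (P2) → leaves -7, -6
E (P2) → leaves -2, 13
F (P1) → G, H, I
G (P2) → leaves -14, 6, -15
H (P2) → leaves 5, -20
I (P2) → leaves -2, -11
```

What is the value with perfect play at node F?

G: min(-14, 6, -15) = -15
H: min(5, -20) = -20
I: min(-2, -11) = -11
F: max(-15, -20, -11) = -11

-11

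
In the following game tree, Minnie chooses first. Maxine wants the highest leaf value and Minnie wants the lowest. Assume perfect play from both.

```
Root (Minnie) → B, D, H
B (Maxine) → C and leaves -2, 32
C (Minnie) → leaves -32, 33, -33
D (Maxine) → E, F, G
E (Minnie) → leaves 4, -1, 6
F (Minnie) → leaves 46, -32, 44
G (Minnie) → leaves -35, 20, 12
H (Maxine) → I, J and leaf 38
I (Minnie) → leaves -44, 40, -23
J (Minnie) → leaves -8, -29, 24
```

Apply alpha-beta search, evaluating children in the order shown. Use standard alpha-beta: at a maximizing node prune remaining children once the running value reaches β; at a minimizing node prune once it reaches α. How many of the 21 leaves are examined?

C [α=-∞,β=+∞]: v=-33
B [α=-∞,β=+∞]: v=32
E [α=-∞,β=32]: v=-1
F [α=-1,β=32]: v=-32 after child 2 ≤ α → α-cutoff, skip 1
G [α=-1,β=32]: v=-35 after child 1 ≤ α → α-cutoff, skip 2
D [α=-∞,β=32]: v=-1
I [α=-∞,β=-1]: v=-44
J [α=-44,β=-1]: v=-29
H [α=-∞,β=-1]: v=38
Root [α=-∞,β=+∞]: v=-1
Leaves evaluated: 18 of 21.

18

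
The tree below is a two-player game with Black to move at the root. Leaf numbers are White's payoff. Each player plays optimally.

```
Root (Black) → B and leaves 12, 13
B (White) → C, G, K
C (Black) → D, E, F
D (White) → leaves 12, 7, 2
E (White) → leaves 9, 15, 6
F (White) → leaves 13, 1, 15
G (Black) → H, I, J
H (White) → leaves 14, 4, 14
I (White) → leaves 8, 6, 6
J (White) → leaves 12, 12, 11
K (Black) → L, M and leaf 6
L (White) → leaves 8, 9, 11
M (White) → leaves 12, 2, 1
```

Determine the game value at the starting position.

D (White): max(12, 7, 2) = 12
E (White): max(9, 15, 6) = 15
F (White): max(13, 1, 15) = 15
C (Black): min(12, 15, 15) = 12
H (White): max(14, 4, 14) = 14
I (White): max(8, 6, 6) = 8
J (White): max(12, 12, 11) = 12
G (Black): min(14, 8, 12) = 8
L (White): max(8, 9, 11) = 11
M (White): max(12, 2, 1) = 12
K (Black): min(11, 12, 6) = 6
B (White): max(12, 8, 6) = 12
Root (Black): min(12, 12, 13) = 12

12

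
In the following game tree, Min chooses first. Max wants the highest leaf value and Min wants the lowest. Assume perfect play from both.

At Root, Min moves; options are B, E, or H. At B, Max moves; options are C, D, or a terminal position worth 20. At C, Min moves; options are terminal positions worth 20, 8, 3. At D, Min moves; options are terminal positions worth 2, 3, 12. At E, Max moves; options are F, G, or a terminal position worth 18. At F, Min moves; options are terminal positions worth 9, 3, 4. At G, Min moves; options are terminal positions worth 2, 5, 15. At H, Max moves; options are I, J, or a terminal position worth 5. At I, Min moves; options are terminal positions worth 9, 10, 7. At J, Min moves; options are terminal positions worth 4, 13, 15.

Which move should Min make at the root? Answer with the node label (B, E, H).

C (Min): min(20, 8, 3) = 3
D (Min): min(2, 3, 12) = 2
B (Max): max(3, 2, 20) = 20
F (Min): min(9, 3, 4) = 3
G (Min): min(2, 5, 15) = 2
E (Max): max(3, 2, 18) = 18
I (Min): min(9, 10, 7) = 7
J (Min): min(4, 13, 15) = 4
H (Max): max(7, 4, 5) = 7
Root (Min): min(20, 18, 7) = 7
Min picks the child with the lowest value: H (value 7).

H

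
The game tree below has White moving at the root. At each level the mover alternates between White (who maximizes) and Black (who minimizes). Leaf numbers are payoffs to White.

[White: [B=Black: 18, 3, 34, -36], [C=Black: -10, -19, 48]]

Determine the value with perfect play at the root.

B (Black): min(18, 3, 34, -36) = -36
C (Black): min(-10, -19, 48) = -19
Root (White): max(-36, -19) = -19

-19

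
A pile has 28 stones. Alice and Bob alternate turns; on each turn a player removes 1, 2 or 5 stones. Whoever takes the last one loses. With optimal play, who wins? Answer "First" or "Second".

Second

Compute winning (W) and losing (L) positions by backward induction:
i:   0  1  2  3  4  5  6  7  8  9 10 11 12 13 14 15 16 17 18 19 20 21 22 23 24 25 26 27 28
     W  L  W  W  L  W  W  L  W  W  L  W  W  L  W  W  L  W  W  L  W  W  L  W  W  L  W  W  L
Position 28 is L, so the second player wins.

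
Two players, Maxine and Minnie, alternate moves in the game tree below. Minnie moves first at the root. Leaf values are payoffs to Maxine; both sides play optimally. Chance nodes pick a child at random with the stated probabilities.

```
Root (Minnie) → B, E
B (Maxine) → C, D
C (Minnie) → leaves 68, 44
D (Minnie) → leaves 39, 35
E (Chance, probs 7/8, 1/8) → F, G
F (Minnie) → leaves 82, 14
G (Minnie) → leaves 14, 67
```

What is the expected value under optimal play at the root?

14

C (Minnie): min(68, 44) = 44
D (Minnie): min(39, 35) = 35
B (Maxine): max(44, 35) = 44
F (Minnie): min(82, 14) = 14
G (Minnie): min(14, 67) = 14
E (Chance): 7/8·14 + 1/8·14 = 14
Root (Minnie): min(44, 14) = 14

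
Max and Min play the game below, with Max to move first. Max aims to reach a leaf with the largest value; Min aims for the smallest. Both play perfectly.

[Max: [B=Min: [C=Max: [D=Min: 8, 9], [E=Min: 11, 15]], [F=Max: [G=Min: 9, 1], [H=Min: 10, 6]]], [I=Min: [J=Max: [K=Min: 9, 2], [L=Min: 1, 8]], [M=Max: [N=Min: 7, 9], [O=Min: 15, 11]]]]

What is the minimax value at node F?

6

G: min(9, 1) = 1
H: min(10, 6) = 6
F: max(1, 6) = 6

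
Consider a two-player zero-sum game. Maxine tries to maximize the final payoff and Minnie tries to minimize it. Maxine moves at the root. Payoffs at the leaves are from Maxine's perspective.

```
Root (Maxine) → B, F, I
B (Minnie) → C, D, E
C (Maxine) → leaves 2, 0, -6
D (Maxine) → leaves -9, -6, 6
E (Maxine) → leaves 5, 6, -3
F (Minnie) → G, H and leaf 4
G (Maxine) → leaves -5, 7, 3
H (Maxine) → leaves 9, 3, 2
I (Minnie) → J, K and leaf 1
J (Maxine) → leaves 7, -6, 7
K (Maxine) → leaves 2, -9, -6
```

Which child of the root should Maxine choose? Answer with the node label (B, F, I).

C (Maxine): max(2, 0, -6) = 2
D (Maxine): max(-9, -6, 6) = 6
E (Maxine): max(5, 6, -3) = 6
B (Minnie): min(2, 6, 6) = 2
G (Maxine): max(-5, 7, 3) = 7
H (Maxine): max(9, 3, 2) = 9
F (Minnie): min(7, 9, 4) = 4
J (Maxine): max(7, -6, 7) = 7
K (Maxine): max(2, -9, -6) = 2
I (Minnie): min(7, 2, 1) = 1
Root (Maxine): max(2, 4, 1) = 4
Maxine picks the child with the highest value: F (value 4).

F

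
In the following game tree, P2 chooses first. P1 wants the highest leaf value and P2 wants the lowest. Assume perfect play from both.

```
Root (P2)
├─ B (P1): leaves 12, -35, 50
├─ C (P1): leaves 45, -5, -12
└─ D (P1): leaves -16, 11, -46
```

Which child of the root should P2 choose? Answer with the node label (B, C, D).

D

B (P1): max(12, -35, 50) = 50
C (P1): max(45, -5, -12) = 45
D (P1): max(-16, 11, -46) = 11
Root (P2): min(50, 45, 11) = 11
P2 picks the child with the lowest value: D (value 11).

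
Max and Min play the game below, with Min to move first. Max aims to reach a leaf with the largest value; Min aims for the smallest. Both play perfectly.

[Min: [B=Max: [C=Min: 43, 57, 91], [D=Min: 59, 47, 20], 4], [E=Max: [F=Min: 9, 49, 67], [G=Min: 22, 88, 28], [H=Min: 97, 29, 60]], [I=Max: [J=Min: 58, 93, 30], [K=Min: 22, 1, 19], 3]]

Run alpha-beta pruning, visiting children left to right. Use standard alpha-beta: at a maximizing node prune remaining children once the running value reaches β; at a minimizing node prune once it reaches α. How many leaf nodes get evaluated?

19

C [α=-∞,β=+∞]: v=43
D [α=43,β=+∞]: v=20
B [α=-∞,β=+∞]: v=43
F [α=-∞,β=43]: v=9
G [α=9,β=43]: v=22
H [α=22,β=43]: v=29
E [α=-∞,β=43]: v=29
J [α=-∞,β=29]: v=30
I [α=-∞,β=29]: v=30 after child 1 ≥ β → β-cutoff, skip 2
Root [α=-∞,β=+∞]: v=29
Leaves evaluated: 19 of 23.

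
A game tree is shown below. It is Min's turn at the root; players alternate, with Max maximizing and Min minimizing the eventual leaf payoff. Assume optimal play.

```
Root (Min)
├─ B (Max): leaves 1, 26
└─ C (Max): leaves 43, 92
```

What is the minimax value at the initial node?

26

B (Max): max(1, 26) = 26
C (Max): max(43, 92) = 92
Root (Min): min(26, 92) = 26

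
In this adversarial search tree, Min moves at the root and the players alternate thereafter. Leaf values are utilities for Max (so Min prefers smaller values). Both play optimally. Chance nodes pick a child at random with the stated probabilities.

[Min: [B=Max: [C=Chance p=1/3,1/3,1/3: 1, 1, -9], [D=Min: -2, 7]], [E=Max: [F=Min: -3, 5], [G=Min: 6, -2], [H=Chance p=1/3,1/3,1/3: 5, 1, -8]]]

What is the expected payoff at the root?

C (Chance): 1/3·1 + 1/3·1 + 1/3·-9 = -2.33
D (Min): min(-2, 7) = -2
B (Max): max(-2.33, -2) = -2
F (Min): min(-3, 5) = -3
G (Min): min(6, -2) = -2
H (Chance): 1/3·5 + 1/3·1 + 1/3·-8 = -0.67
E (Max): max(-3, -2, -0.67) = -0.67
Root (Min): min(-2, -0.67) = -2

-2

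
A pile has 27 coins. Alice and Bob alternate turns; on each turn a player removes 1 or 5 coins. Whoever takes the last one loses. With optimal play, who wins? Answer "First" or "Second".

Positions where the player to move wins (W) vs loses (L):
i:   0  1  2  3  4  5  6  7  8  9 10 11 12 13 14 15 16 17 18 19 20 21 22 23 24 25 26 27
     W  L  W  L  W  L  W  L  W  L  W  L  W  L  W  L  W  L  W  L  W  L  W  L  W  L  W  L
Position 27 is L, so the second player wins.

Second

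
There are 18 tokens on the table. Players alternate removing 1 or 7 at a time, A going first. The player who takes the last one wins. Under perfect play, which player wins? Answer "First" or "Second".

Mark each pile size as W (mover wins) or L (mover loses):
i:   0  1  2  3  4  5  6  7  8  9 10 11 12 13 14 15 16 17 18
     L  W  L  W  L  W  L  W  L  W  L  W  L  W  L  W  L  W  L
Position 18 is L, so the second player wins.

Second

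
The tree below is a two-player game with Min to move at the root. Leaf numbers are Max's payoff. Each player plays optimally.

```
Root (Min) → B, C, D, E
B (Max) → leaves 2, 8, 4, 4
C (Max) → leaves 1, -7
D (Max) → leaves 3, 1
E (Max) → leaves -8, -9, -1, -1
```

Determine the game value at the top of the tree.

-1

B (Max): max(2, 8, 4, 4) = 8
C (Max): max(1, -7) = 1
D (Max): max(3, 1) = 3
E (Max): max(-8, -9, -1, -1) = -1
Root (Min): min(8, 1, 3, -1) = -1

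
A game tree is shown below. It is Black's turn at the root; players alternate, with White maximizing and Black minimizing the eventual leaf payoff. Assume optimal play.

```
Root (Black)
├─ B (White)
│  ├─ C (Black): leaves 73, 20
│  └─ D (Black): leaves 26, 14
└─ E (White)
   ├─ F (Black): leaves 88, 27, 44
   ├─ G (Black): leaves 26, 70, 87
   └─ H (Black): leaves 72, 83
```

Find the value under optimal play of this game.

20

C (Black): min(73, 20) = 20
D (Black): min(26, 14) = 14
B (White): max(20, 14) = 20
F (Black): min(88, 27, 44) = 27
G (Black): min(26, 70, 87) = 26
H (Black): min(72, 83) = 72
E (White): max(27, 26, 72) = 72
Root (Black): min(20, 72) = 20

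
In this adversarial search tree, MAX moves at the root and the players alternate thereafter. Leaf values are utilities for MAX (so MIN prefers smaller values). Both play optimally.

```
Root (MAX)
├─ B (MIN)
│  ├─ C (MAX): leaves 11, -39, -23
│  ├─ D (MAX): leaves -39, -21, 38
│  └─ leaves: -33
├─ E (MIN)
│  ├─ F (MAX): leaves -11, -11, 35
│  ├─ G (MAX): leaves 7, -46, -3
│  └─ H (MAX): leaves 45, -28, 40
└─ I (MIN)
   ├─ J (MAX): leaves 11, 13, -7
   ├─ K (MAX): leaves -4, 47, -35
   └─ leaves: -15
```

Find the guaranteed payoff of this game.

C (MAX): max(11, -39, -23) = 11
D (MAX): max(-39, -21, 38) = 38
B (MIN): min(11, 38, -33) = -33
F (MAX): max(-11, -11, 35) = 35
G (MAX): max(7, -46, -3) = 7
H (MAX): max(45, -28, 40) = 45
E (MIN): min(35, 7, 45) = 7
J (MAX): max(11, 13, -7) = 13
K (MAX): max(-4, 47, -35) = 47
I (MIN): min(13, 47, -15) = -15
Root (MAX): max(-33, 7, -15) = 7

7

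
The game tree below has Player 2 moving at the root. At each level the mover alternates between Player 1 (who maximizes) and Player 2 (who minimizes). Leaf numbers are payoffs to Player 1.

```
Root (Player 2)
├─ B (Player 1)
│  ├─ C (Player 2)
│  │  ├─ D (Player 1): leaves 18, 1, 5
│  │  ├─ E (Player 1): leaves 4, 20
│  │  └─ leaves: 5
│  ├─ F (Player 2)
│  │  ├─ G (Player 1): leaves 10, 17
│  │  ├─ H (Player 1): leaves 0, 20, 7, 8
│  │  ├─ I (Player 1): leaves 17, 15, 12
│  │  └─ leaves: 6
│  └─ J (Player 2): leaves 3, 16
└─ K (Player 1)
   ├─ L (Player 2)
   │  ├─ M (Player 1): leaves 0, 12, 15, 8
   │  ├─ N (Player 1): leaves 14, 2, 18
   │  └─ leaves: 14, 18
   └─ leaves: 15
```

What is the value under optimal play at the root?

6

D (Player 1): max(18, 1, 5) = 18
E (Player 1): max(4, 20) = 20
C (Player 2): min(18, 20, 5) = 5
G (Player 1): max(10, 17) = 17
H (Player 1): max(0, 20, 7, 8) = 20
I (Player 1): max(17, 15, 12) = 17
F (Player 2): min(17, 20, 17, 6) = 6
J (Player 2): min(3, 16) = 3
B (Player 1): max(5, 6, 3) = 6
M (Player 1): max(0, 12, 15, 8) = 15
N (Player 1): max(14, 2, 18) = 18
L (Player 2): min(15, 18, 14, 18) = 14
K (Player 1): max(14, 15) = 15
Root (Player 2): min(6, 15) = 6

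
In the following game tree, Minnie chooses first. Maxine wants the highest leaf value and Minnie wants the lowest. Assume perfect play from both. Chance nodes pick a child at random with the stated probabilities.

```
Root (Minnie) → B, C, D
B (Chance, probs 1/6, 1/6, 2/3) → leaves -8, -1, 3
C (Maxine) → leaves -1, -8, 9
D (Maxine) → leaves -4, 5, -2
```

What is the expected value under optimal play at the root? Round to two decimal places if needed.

B (Chance): 1/6·-8 + 1/6·-1 + 2/3·3 = 0.5
C (Maxine): max(-1, -8, 9) = 9
D (Maxine): max(-4, 5, -2) = 5
Root (Minnie): min(0.5, 9, 5) = 0.5

0.5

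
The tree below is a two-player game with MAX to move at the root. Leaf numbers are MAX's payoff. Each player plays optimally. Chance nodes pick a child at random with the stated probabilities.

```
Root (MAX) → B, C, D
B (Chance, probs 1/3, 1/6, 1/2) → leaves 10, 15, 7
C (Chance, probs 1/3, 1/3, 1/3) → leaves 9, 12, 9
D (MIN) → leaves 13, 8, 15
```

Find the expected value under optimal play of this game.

B (Chance): 1/3·10 + 1/6·15 + 1/2·7 = 9.33
C (Chance): 1/3·9 + 1/3·12 + 1/3·9 = 10
D (MIN): min(13, 8, 15) = 8
Root (MAX): max(9.33, 10, 8) = 10

10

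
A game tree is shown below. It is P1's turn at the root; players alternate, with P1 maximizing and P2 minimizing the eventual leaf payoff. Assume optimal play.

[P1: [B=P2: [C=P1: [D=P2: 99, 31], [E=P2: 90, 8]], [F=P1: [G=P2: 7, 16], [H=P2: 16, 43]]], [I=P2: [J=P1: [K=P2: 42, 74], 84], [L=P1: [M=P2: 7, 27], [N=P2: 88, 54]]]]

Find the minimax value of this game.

54

D (P2): min(99, 31) = 31
E (P2): min(90, 8) = 8
C (P1): max(31, 8) = 31
G (P2): min(7, 16) = 7
H (P2): min(16, 43) = 16
F (P1): max(7, 16) = 16
B (P2): min(31, 16) = 16
K (P2): min(42, 74) = 42
J (P1): max(42, 84) = 84
M (P2): min(7, 27) = 7
N (P2): min(88, 54) = 54
L (P1): max(7, 54) = 54
I (P2): min(84, 54) = 54
Root (P1): max(16, 54) = 54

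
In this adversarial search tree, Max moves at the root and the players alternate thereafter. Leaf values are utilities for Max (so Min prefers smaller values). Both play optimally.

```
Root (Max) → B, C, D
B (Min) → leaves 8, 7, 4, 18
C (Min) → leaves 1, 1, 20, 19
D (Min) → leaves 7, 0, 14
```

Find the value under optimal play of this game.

4

B (Min): min(8, 7, 4, 18) = 4
C (Min): min(1, 1, 20, 19) = 1
D (Min): min(7, 0, 14) = 0
Root (Max): max(4, 1, 0) = 4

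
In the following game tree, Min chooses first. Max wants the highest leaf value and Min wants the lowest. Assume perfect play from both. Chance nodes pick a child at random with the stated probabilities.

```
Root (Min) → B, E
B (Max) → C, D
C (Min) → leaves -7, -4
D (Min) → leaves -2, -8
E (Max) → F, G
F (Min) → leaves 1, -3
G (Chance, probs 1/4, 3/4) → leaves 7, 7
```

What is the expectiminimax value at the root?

-7

C (Min): min(-7, -4) = -7
D (Min): min(-2, -8) = -8
B (Max): max(-7, -8) = -7
F (Min): min(1, -3) = -3
G (Chance): 1/4·7 + 3/4·7 = 7
E (Max): max(-3, 7) = 7
Root (Min): min(-7, 7) = -7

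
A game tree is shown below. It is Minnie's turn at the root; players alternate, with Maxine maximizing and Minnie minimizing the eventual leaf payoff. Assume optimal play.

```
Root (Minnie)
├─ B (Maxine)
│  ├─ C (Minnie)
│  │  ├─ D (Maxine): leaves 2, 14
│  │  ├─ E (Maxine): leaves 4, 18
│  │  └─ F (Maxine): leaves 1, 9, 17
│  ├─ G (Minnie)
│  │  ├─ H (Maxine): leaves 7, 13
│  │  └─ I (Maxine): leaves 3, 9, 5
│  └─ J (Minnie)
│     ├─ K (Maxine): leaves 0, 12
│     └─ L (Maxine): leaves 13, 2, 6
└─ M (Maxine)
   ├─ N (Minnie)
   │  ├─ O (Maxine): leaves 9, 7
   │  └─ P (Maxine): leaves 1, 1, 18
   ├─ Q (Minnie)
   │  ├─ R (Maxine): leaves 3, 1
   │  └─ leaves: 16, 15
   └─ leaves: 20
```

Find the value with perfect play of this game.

14

D (Maxine): max(2, 14) = 14
E (Maxine): max(4, 18) = 18
F (Maxine): max(1, 9, 17) = 17
C (Minnie): min(14, 18, 17) = 14
H (Maxine): max(7, 13) = 13
I (Maxine): max(3, 9, 5) = 9
G (Minnie): min(13, 9) = 9
K (Maxine): max(0, 12) = 12
L (Maxine): max(13, 2, 6) = 13
J (Minnie): min(12, 13) = 12
B (Maxine): max(14, 9, 12) = 14
O (Maxine): max(9, 7) = 9
P (Maxine): max(1, 1, 18) = 18
N (Minnie): min(9, 18) = 9
R (Maxine): max(3, 1) = 3
Q (Minnie): min(3, 16, 15) = 3
M (Maxine): max(9, 3, 20) = 20
Root (Minnie): min(14, 20) = 14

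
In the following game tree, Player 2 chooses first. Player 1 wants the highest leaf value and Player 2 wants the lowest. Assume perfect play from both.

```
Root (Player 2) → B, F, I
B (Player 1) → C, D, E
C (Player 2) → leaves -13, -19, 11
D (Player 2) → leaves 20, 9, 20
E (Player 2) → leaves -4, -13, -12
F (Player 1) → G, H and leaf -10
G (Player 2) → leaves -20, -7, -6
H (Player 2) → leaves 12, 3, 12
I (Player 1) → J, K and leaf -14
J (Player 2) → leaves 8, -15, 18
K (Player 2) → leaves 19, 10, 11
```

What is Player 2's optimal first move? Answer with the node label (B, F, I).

C (Player 2): min(-13, -19, 11) = -19
D (Player 2): min(20, 9, 20) = 9
E (Player 2): min(-4, -13, -12) = -13
B (Player 1): max(-19, 9, -13) = 9
G (Player 2): min(-20, -7, -6) = -20
H (Player 2): min(12, 3, 12) = 3
F (Player 1): max(-20, 3, -10) = 3
J (Player 2): min(8, -15, 18) = -15
K (Player 2): min(19, 10, 11) = 10
I (Player 1): max(-15, 10, -14) = 10
Root (Player 2): min(9, 3, 10) = 3
Player 2 picks the child with the lowest value: F (value 3).

F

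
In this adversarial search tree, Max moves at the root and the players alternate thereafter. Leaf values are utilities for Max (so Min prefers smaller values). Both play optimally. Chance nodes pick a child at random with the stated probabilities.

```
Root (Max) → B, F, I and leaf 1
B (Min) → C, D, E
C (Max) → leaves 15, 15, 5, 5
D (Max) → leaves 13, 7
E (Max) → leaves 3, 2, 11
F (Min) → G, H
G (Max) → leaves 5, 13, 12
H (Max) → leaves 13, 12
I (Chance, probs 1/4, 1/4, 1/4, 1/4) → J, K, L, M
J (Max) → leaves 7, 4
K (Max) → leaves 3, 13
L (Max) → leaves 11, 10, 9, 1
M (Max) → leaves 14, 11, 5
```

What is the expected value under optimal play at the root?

13

C (Max): max(15, 15, 5, 5) = 15
D (Max): max(13, 7) = 13
E (Max): max(3, 2, 11) = 11
B (Min): min(15, 13, 11) = 11
G (Max): max(5, 13, 12) = 13
H (Max): max(13, 12) = 13
F (Min): min(13, 13) = 13
J (Max): max(7, 4) = 7
K (Max): max(3, 13) = 13
L (Max): max(11, 10, 9, 1) = 11
M (Max): max(14, 11, 5) = 14
I (Chance): 1/4·7 + 1/4·13 + 1/4·11 + 1/4·14 = 11.25
Root (Max): max(11, 13, 11.25, 1) = 13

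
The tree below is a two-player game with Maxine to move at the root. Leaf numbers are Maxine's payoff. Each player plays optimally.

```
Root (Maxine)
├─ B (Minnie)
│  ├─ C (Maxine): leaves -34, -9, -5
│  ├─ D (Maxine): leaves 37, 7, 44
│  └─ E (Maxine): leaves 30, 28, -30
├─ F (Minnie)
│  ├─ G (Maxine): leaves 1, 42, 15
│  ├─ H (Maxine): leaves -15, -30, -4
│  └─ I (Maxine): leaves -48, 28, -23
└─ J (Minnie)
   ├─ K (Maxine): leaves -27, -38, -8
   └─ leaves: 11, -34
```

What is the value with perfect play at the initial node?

C (Maxine): max(-34, -9, -5) = -5
D (Maxine): max(37, 7, 44) = 44
E (Maxine): max(30, 28, -30) = 30
B (Minnie): min(-5, 44, 30) = -5
G (Maxine): max(1, 42, 15) = 42
H (Maxine): max(-15, -30, -4) = -4
I (Maxine): max(-48, 28, -23) = 28
F (Minnie): min(42, -4, 28) = -4
K (Maxine): max(-27, -38, -8) = -8
J (Minnie): min(-8, 11, -34) = -34
Root (Maxine): max(-5, -4, -34) = -4

-4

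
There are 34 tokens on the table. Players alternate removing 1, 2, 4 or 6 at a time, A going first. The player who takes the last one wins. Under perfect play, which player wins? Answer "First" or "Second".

W/L table (W = player to move can force a win):
i:   0  1  2  3  4  5  6  7  8  9 10 11 12 13 14 15 16 17 18 19 20 21 22 23 24 25 26 27 28 29 30 31 32 33 34
     L  W  W  L  W  W  W  W  L  W  W  L  W  W  W  W  L  W  W  L  W  W  W  W  L  W  W  L  W  W  W  W  L  W  W
Position 34 is W, so the first player wins.

First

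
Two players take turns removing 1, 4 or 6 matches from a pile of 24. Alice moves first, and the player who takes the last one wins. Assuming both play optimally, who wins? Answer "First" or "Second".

i:   0  1  2  3  4  5  6  7  8  9 10 11 12 13 14 15 16 17 18 19 20 21 22 23 24
     L  W  L  W  W  L  W  L  W  W  L  W  L  W  W  L  W  L  W  W  L  W  L  W  W
Position 24 is W, so the first player wins.

First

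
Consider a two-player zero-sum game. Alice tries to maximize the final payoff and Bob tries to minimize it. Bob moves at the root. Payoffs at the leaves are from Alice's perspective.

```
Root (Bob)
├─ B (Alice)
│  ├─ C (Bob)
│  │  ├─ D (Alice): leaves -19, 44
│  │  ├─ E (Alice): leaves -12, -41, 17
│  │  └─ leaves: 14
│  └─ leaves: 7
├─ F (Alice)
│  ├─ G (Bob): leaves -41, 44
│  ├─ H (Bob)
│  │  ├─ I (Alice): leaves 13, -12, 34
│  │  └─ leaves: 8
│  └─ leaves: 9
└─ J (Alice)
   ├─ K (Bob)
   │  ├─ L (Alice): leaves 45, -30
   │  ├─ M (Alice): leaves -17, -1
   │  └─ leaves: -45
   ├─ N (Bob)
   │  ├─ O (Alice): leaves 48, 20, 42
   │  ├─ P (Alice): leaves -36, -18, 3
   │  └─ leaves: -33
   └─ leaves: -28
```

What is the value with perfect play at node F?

9

G: min(-41, 44) = -41
I: max(13, -12, 34) = 34
H: min(34, 8) = 8
F: max(-41, 8, 9) = 9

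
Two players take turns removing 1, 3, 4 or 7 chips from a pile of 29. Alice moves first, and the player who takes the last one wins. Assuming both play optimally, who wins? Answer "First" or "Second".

i:   0  1  2  3  4  5  6  7  8  9 10 11 12 13 14 15 16 17 18 19 20 21 22 23 24 25 26 27 28 29
     L  W  L  W  W  W  W  W  L  W  L  W  W  W  W  W  L  W  L  W  W  W  W  W  L  W  L  W  W  W
Position 29 is W, so the first player wins.

First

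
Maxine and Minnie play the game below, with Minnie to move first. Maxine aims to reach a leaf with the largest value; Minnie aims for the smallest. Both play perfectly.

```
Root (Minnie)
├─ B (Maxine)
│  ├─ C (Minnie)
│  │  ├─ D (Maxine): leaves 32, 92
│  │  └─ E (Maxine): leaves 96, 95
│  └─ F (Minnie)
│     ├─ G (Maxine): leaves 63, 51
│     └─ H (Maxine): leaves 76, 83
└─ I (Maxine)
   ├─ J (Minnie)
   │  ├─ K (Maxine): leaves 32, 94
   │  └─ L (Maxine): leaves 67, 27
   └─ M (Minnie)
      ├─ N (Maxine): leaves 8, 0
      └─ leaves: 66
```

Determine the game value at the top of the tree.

D (Maxine): max(32, 92) = 92
E (Maxine): max(96, 95) = 96
C (Minnie): min(92, 96) = 92
G (Maxine): max(63, 51) = 63
H (Maxine): max(76, 83) = 83
F (Minnie): min(63, 83) = 63
B (Maxine): max(92, 63) = 92
K (Maxine): max(32, 94) = 94
L (Maxine): max(67, 27) = 67
J (Minnie): min(94, 67) = 67
N (Maxine): max(8, 0) = 8
M (Minnie): min(8, 66) = 8
I (Maxine): max(67, 8) = 67
Root (Minnie): min(92, 67) = 67

67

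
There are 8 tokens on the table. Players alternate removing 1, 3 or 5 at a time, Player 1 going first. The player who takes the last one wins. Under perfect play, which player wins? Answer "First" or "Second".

Second

Mark each pile size as W (mover wins) or L (mover loses):
i:   0  1  2  3  4  5  6  7  8
     L  W  L  W  L  W  L  W  L
Position 8 is L, so the second player wins.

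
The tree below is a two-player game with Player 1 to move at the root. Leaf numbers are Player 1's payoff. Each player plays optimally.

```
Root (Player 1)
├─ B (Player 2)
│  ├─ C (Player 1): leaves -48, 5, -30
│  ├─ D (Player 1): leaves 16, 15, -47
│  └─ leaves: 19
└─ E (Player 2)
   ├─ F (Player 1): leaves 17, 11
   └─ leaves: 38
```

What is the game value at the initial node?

17

C (Player 1): max(-48, 5, -30) = 5
D (Player 1): max(16, 15, -47) = 16
B (Player 2): min(5, 16, 19) = 5
F (Player 1): max(17, 11) = 17
E (Player 2): min(17, 38) = 17
Root (Player 1): max(5, 17) = 17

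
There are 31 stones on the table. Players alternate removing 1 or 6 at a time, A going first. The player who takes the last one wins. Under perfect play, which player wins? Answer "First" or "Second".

Positions where the player to move wins (W) vs loses (L):
i:   0  1  2  3  4  5  6  7  8  9 10 11 12 13 14 15 16 17 18 19 20 21 22 23 24 25 26 27 28 29 30 31
     L  W  L  W  L  W  W  L  W  L  W  L  W  W  L  W  L  W  L  W  W  L  W  L  W  L  W  W  L  W  L  W
Position 31 is W, so the first player wins.

First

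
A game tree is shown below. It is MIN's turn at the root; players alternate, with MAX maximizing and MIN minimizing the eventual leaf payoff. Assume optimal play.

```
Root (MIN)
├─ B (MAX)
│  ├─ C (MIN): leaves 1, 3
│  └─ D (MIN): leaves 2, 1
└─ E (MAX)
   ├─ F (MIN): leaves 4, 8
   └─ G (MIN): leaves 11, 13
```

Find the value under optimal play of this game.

1

C (MIN): min(1, 3) = 1
D (MIN): min(2, 1) = 1
B (MAX): max(1, 1) = 1
F (MIN): min(4, 8) = 4
G (MIN): min(11, 13) = 11
E (MAX): max(4, 11) = 11
Root (MIN): min(1, 11) = 1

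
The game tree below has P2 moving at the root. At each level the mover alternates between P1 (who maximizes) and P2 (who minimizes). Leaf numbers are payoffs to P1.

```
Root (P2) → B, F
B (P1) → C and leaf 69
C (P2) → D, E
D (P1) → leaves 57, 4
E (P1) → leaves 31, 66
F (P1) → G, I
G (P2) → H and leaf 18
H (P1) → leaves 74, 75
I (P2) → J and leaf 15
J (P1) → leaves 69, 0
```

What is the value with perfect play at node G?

18

H: max(74, 75) = 75
G: min(75, 18) = 18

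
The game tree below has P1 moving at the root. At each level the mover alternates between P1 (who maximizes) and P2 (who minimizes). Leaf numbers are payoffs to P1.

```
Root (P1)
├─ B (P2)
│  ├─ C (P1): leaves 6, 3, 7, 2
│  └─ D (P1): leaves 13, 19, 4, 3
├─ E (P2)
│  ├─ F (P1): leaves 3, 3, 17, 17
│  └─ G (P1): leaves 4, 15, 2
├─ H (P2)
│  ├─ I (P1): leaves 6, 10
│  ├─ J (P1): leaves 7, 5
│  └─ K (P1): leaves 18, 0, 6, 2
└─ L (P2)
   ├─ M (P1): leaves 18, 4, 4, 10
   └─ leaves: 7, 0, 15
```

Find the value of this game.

C (P1): max(6, 3, 7, 2) = 7
D (P1): max(13, 19, 4, 3) = 19
B (P2): min(7, 19) = 7
F (P1): max(3, 3, 17, 17) = 17
G (P1): max(4, 15, 2) = 15
E (P2): min(17, 15) = 15
I (P1): max(6, 10) = 10
J (P1): max(7, 5) = 7
K (P1): max(18, 0, 6, 2) = 18
H (P2): min(10, 7, 18) = 7
M (P1): max(18, 4, 4, 10) = 18
L (P2): min(18, 7, 0, 15) = 0
Root (P1): max(7, 15, 7, 0) = 15

15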